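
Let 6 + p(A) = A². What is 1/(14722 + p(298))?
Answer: 1/103520 ≈ 9.6600e-6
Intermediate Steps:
p(A) = -6 + A²
1/(14722 + p(298)) = 1/(14722 + (-6 + 298²)) = 1/(14722 + (-6 + 88804)) = 1/(14722 + 88798) = 1/103520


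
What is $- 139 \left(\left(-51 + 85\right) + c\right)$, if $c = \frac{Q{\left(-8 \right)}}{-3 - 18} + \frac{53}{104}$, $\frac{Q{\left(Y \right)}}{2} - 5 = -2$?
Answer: $- \frac{3463185}{728} \approx -4757.1$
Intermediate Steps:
$Q{\left(Y \right)} = 6$ ($Q{\left(Y \right)} = 10 + 2 \left(-2\right) = 10 - 4 = 6$)
$c = \frac{163}{728}$ ($c = \frac{6}{-3 - 18} + \frac{53}{104} = \frac{6}{-3 - 18} + 53 \cdot \frac{1}{104} = \frac{6}{-21} + \frac{53}{104} = 6 \left(- \frac{1}{21}\right) + \frac{53}{104} = - \frac{2}{7} + \frac{53}{104} = \frac{163}{728} \approx 0.2239$)
$- 139 \left(\left(-51 + 85\right) + c\right) = - 139 \left(\left(-51 + 85\right) + \frac{163}{728}\right) = - 139 \left(34 + \frac{163}{728}\right) = \left(-139\right) \frac{24915}{728} = - \frac{3463185}{728}$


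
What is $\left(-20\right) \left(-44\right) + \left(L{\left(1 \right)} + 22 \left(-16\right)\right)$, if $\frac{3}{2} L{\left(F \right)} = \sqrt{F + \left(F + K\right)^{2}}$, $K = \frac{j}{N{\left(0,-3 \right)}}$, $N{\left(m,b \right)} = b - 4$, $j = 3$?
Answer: $528 + \frac{2 \sqrt{65}}{21} \approx 528.77$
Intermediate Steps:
$N{\left(m,b \right)} = -4 + b$
$K = - \frac{3}{7}$ ($K = \frac{3}{-4 - 3} = \frac{3}{-7} = 3 \left(- \frac{1}{7}\right) = - \frac{3}{7} \approx -0.42857$)
$L{\left(F \right)} = \frac{2 \sqrt{F + \left(- \frac{3}{7} + F\right)^{2}}}{3}$ ($L{\left(F \right)} = \frac{2 \sqrt{F + \left(F - \frac{3}{7}\right)^{2}}}{3} = \frac{2 \sqrt{F + \left(- \frac{3}{7} + F\right)^{2}}}{3}$)
$\left(-20\right) \left(-44\right) + \left(L{\left(1 \right)} + 22 \left(-16\right)\right) = \left(-20\right) \left(-44\right) + \left(\frac{2 \sqrt{\left(-3 + 7 \cdot 1\right)^{2} + 49 \cdot 1}}{21} + 22 \left(-16\right)\right) = 880 - \left(352 - \frac{2 \sqrt{\left(-3 + 7\right)^{2} + 49}}{21}\right) = 880 - \left(352 - \frac{2 \sqrt{4^{2} + 49}}{21}\right) = 880 - \left(352 - \frac{2 \sqrt{16 + 49}}{21}\right) = 880 - \left(352 - \frac{2 \sqrt{65}}{21}\right) = 528 + \frac{2 \sqrt{65}}{21}$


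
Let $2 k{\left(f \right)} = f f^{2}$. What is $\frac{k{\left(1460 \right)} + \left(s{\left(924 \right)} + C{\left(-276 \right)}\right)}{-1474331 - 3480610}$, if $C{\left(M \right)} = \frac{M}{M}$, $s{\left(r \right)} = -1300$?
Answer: $- \frac{1556066701}{4954941} \approx -314.04$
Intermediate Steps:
$C{\left(M \right)} = 1$
$k{\left(f \right)} = \frac{f^{3}}{2}$ ($k{\left(f \right)} = \frac{f f^{2}}{2} = \frac{f^{3}}{2}$)
$\frac{k{\left(1460 \right)} + \left(s{\left(924 \right)} + C{\left(-276 \right)}\right)}{-1474331 - 3480610} = \frac{\frac{1460^{3}}{2} + \left(-1300 + 1\right)}{-1474331 - 3480610} = \frac{\frac{1}{2} \cdot 3112136000 - 1299}{-4954941} = \left(1556068000 - 1299\right) \left(- \frac{1}{4954941}\right) = 1556066701 \left(- \frac{1}{4954941}\right) = - \frac{1556066701}{4954941}$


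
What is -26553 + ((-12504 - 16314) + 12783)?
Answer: -42588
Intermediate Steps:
-26553 + ((-12504 - 16314) + 12783) = -26553 + (-28818 + 12783) = -26553 - 16035 = -42588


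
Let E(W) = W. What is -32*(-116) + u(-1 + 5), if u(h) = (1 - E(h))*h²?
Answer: 3664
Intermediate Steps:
u(h) = h²*(1 - h) (u(h) = (1 - h)*h² = h²*(1 - h))
-32*(-116) + u(-1 + 5) = -32*(-116) + (-1 + 5)²*(1 - (-1 + 5)) = 3712 + 4²*(1 - 1*4) = 3712 + 16*(1 - 4) = 3712 + 16*(-3) = 3712 - 48 = 3664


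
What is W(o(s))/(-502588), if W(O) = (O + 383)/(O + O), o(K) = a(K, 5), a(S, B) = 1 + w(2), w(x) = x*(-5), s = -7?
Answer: 11/266076 ≈ 4.1342e-5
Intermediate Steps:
w(x) = -5*x
a(S, B) = -9 (a(S, B) = 1 - 5*2 = 1 - 10 = -9)
o(K) = -9
W(O) = (383 + O)/(2*O) (W(O) = (383 + O)/((2*O)) = (383 + O)*(1/(2*O)) = (383 + O)/(2*O))
W(o(s))/(-502588) = ((½)*(383 - 9)/(-9))/(-502588) = ((½)*(-⅑)*374)*(-1/502588) = -187/9*(-1/502588) = 11/266076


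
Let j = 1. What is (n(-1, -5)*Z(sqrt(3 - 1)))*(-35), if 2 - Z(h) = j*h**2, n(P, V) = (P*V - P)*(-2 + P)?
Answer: 0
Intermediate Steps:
n(P, V) = (-2 + P)*(-P + P*V) (n(P, V) = (-P + P*V)*(-2 + P) = (-2 + P)*(-P + P*V))
Z(h) = 2 - h**2
(n(-1, -5)*Z(sqrt(3 - 1)))*(-35) = ((-(2 - 1*(-1) - 2*(-5) - 1*(-5)))*(2 - (sqrt(3 - 1))**2))*(-35) = ((-(2 + 1 + 10 + 5))*(2 - (sqrt(2))**2))*(-35) = ((-1*18)*(2 - 1*2))*(-35) = -18*(2 - 2)*(-35) = -18*0*(-35) = 0*(-35) = 0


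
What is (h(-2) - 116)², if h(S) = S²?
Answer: 12544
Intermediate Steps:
(h(-2) - 116)² = ((-2)² - 116)² = (4 - 116)² = (-112)² = 12544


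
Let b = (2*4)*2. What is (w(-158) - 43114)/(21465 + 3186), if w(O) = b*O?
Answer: -15214/8217 ≈ -1.8515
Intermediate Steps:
b = 16 (b = 8*2 = 16)
w(O) = 16*O
(w(-158) - 43114)/(21465 + 3186) = (16*(-158) - 43114)/(21465 + 3186) = (-2528 - 43114)/24651 = -45642*1/24651 = -15214/8217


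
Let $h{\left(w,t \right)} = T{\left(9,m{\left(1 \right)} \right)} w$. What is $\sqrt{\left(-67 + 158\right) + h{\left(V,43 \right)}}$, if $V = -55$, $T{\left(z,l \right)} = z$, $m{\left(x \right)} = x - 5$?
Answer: $2 i \sqrt{101} \approx 20.1 i$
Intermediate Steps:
$m{\left(x \right)} = -5 + x$
$h{\left(w,t \right)} = 9 w$
$\sqrt{\left(-67 + 158\right) + h{\left(V,43 \right)}} = \sqrt{\left(-67 + 158\right) + 9 \left(-55\right)} = \sqrt{91 - 495} = \sqrt{-404} = 2 i \sqrt{101}$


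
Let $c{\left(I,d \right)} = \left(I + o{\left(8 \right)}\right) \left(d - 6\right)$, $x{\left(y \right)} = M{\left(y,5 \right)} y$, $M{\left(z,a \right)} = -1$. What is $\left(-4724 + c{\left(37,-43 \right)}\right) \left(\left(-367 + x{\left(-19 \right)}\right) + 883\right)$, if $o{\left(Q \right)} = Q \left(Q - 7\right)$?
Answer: $-3707015$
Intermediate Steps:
$o{\left(Q \right)} = Q \left(-7 + Q\right)$
$x{\left(y \right)} = - y$
$c{\left(I,d \right)} = \left(-6 + d\right) \left(8 + I\right)$ ($c{\left(I,d \right)} = \left(I + 8 \left(-7 + 8\right)\right) \left(d - 6\right) = \left(I + 8 \cdot 1\right) \left(-6 + d\right) = \left(I + 8\right) \left(-6 + d\right) = \left(8 + I\right) \left(-6 + d\right) = \left(-6 + d\right) \left(8 + I\right)$)
$\left(-4724 + c{\left(37,-43 \right)}\right) \left(\left(-367 + x{\left(-19 \right)}\right) + 883\right) = \left(-4724 + \left(-48 - 222 + 8 \left(-43\right) + 37 \left(-43\right)\right)\right) \left(\left(-367 - -19\right) + 883\right) = \left(-4724 - 2205\right) \left(\left(-367 + 19\right) + 883\right) = \left(-4724 - 2205\right) \left(-348 + 883\right) = \left(-6929\right) 535 = -3707015$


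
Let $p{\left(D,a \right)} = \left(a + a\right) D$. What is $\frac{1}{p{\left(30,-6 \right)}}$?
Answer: $- \frac{1}{360} \approx -0.0027778$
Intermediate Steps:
$p{\left(D,a \right)} = 2 D a$ ($p{\left(D,a \right)} = 2 a D = 2 D a$)
$\frac{1}{p{\left(30,-6 \right)}} = \frac{1}{2 \cdot 30 \left(-6\right)} = \frac{1}{-360} = - \frac{1}{360}$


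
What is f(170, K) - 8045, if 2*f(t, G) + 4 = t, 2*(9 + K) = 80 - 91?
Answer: -7962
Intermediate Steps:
K = -29/2 (K = -9 + (80 - 91)/2 = -9 + (1/2)*(-11) = -9 - 11/2 = -29/2 ≈ -14.500)
f(t, G) = -2 + t/2
f(170, K) - 8045 = (-2 + (1/2)*170) - 8045 = (-2 + 85) - 8045 = 83 - 8045 = -7962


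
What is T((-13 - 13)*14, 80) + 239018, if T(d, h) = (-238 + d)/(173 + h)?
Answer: 60470952/253 ≈ 2.3902e+5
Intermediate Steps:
T(d, h) = (-238 + d)/(173 + h)
T((-13 - 13)*14, 80) + 239018 = (-238 + (-13 - 13)*14)/(173 + 80) + 239018 = (-238 - 26*14)/253 + 239018 = (-238 - 364)/253 + 239018 = (1/253)*(-602) + 239018 = -602/253 + 239018 = 60470952/253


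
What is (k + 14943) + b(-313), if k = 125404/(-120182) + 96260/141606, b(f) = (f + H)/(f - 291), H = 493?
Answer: 9599676617726128/642448084023 ≈ 14942.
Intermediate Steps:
b(f) = (493 + f)/(-291 + f) (b(f) = (f + 493)/(f - 291) = (493 + f)/(-291 + f))
k = -1547309876/4254623073 (k = 125404*(-1/120182) + 96260*(1/141606) = -62702/60091 + 48130/70803 = -1547309876/4254623073 ≈ -0.36368)
(k + 14943) + b(-313) = (-1547309876/4254623073 + 14943) + (493 - 313)/(-291 - 313) = 63575285269963/4254623073 + 180/(-604) = 63575285269963/4254623073 - 1/604*180 = 63575285269963/4254623073 - 45/151 = 9599676617726128/642448084023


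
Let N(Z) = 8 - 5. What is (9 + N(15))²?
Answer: 144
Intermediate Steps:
N(Z) = 3
(9 + N(15))² = (9 + 3)² = 12² = 144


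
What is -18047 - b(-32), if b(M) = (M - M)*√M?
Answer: -18047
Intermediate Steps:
b(M) = 0 (b(M) = 0*√M = 0)
-18047 - b(-32) = -18047 - 1*0 = -18047 + 0 = -18047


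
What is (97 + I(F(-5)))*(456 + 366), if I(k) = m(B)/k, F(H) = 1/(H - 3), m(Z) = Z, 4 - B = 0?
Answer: 53430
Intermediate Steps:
B = 4 (B = 4 - 1*0 = 4 + 0 = 4)
F(H) = 1/(-3 + H)
I(k) = 4/k
(97 + I(F(-5)))*(456 + 366) = (97 + 4/(1/(-3 - 5)))*(456 + 366) = (97 + 4/(1/(-8)))*822 = (97 + 4/(-1/8))*822 = (97 + 4*(-8))*822 = (97 - 32)*822 = 65*822 = 53430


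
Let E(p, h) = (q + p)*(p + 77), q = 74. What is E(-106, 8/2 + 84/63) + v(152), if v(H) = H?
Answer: 1080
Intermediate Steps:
E(p, h) = (74 + p)*(77 + p) (E(p, h) = (74 + p)*(p + 77) = (74 + p)*(77 + p))
E(-106, 8/2 + 84/63) + v(152) = (5698 + (-106)² + 151*(-106)) + 152 = (5698 + 11236 - 16006) + 152 = 928 + 152 = 1080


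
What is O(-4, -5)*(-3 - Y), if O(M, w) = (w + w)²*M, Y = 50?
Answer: 21200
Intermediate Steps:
O(M, w) = 4*M*w² (O(M, w) = (2*w)²*M = (4*w²)*M = 4*M*w²)
O(-4, -5)*(-3 - Y) = (4*(-4)*(-5)²)*(-3 - 1*50) = (4*(-4)*25)*(-3 - 50) = -400*(-53) = 21200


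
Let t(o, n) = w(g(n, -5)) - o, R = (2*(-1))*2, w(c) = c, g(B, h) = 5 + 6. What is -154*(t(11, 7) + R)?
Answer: 616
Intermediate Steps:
g(B, h) = 11
R = -4 (R = -2*2 = -4)
t(o, n) = 11 - o
-154*(t(11, 7) + R) = -154*((11 - 1*11) - 4) = -154*((11 - 11) - 4) = -154*(0 - 4) = -154*(-4) = 616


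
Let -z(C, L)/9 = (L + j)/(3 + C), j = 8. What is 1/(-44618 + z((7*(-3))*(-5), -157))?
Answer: -12/535267 ≈ -2.2419e-5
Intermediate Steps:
z(C, L) = -9*(8 + L)/(3 + C) (z(C, L) = -9*(L + 8)/(3 + C) = -9*(8 + L)/(3 + C))
1/(-44618 + z((7*(-3))*(-5), -157)) = 1/(-44618 + 9*(-8 - 1*(-157))/(3 + (7*(-3))*(-5))) = 1/(-44618 + 9*(-8 + 157)/(3 - 21*(-5))) = 1/(-44618 + 9*149/(3 + 105)) = 1/(-44618 + 9*149/108) = 1/(-44618 + 9*(1/108)*149) = 1/(-44618 + 149/12) = 1/(-535267/12) = -12/535267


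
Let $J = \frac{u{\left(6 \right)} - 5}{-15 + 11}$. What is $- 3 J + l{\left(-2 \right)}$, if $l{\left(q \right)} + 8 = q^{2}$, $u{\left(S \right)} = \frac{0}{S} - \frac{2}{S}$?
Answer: $-8$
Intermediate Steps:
$u{\left(S \right)} = - \frac{2}{S}$ ($u{\left(S \right)} = 0 - \frac{2}{S} = - \frac{2}{S}$)
$J = \frac{4}{3}$ ($J = \frac{- \frac{2}{6} - 5}{-15 + 11} = \frac{\left(-2\right) \frac{1}{6} - 5}{-4} = \left(- \frac{1}{3} - 5\right) \left(- \frac{1}{4}\right) = \left(- \frac{16}{3}\right) \left(- \frac{1}{4}\right) = \frac{4}{3} \approx 1.3333$)
$l{\left(q \right)} = -8 + q^{2}$
$- 3 J + l{\left(-2 \right)} = \left(-3\right) \frac{4}{3} - \left(8 - \left(-2\right)^{2}\right) = -4 + \left(-8 + 4\right) = -4 - 4 = -8$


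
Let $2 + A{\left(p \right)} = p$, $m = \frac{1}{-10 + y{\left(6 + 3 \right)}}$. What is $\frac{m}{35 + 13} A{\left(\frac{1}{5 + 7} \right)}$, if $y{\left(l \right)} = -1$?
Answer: $\frac{23}{6336} \approx 0.00363$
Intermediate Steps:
$m = - \frac{1}{11}$ ($m = \frac{1}{-10 - 1} = \frac{1}{-11} = - \frac{1}{11} \approx -0.090909$)
$A{\left(p \right)} = -2 + p$
$\frac{m}{35 + 13} A{\left(\frac{1}{5 + 7} \right)} = \frac{1}{35 + 13} \left(- \frac{1}{11}\right) \left(-2 + \frac{1}{5 + 7}\right) = \frac{1}{48} \left(- \frac{1}{11}\right) \left(-2 + \frac{1}{12}\right) = \left(- \frac{1}{528}\right) \left(- \frac{23}{12}\right) = \frac{23}{6336}$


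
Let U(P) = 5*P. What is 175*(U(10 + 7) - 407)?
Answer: -56350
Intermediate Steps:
175*(U(10 + 7) - 407) = 175*(5*(10 + 7) - 407) = 175*(5*17 - 407) = 175*(85 - 407) = 175*(-322) = -56350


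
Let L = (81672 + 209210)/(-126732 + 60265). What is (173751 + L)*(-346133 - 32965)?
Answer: -4377981725314830/66467 ≈ -6.5867e+10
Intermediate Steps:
L = -290882/66467 (L = 290882/(-66467) = 290882*(-1/66467) = -290882/66467 ≈ -4.3763)
(173751 + L)*(-346133 - 32965) = (173751 - 290882/66467)*(-346133 - 32965) = (11548416835/66467)*(-379098) = -4377981725314830/66467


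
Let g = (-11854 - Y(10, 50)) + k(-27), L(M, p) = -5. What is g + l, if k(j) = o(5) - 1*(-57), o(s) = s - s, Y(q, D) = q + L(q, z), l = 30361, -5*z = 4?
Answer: 18559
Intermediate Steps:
z = -⅘ (z = -⅕*4 = -⅘ ≈ -0.80000)
Y(q, D) = -5 + q (Y(q, D) = q - 5 = -5 + q)
o(s) = 0
k(j) = 57 (k(j) = 0 - 1*(-57) = 0 + 57 = 57)
g = -11802 (g = (-11854 - (-5 + 10)) + 57 = (-11854 - 1*5) + 57 = (-11854 - 5) + 57 = -11859 + 57 = -11802)
g + l = -11802 + 30361 = 18559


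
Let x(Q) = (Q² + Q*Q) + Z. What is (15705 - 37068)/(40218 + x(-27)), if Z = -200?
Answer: -21363/41476 ≈ -0.51507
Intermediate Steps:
x(Q) = -200 + 2*Q² (x(Q) = (Q² + Q*Q) - 200 = (Q² + Q²) - 200 = 2*Q² - 200 = -200 + 2*Q²)
(15705 - 37068)/(40218 + x(-27)) = (15705 - 37068)/(40218 + (-200 + 2*(-27)²)) = -21363/(40218 + (-200 + 2*729)) = -21363/(40218 + (-200 + 1458)) = -21363/(40218 + 1258) = -21363/41476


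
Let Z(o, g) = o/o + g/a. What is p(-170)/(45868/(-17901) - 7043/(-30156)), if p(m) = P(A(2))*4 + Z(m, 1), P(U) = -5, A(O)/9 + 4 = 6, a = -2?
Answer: 3508846614/419039555 ≈ 8.3736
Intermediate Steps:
Z(o, g) = 1 - g/2 (Z(o, g) = o/o + g/(-2) = 1 + g*(-½) = 1 - g/2)
A(O) = 18 (A(O) = -36 + 9*6 = -36 + 54 = 18)
p(m) = -39/2 (p(m) = -5*4 + (1 - ½*1) = -20 + (1 - ½) = -20 + ½ = -39/2)
p(-170)/(45868/(-17901) - 7043/(-30156)) = -39/(2*(45868/(-17901) - 7043/(-30156))) = -39/(2*(45868*(-1/17901) - 7043*(-1/30156))) = -39/(2*(-45868/17901 + 7043/30156)) = -39/(2*(-419039555/179940852)) = -39/2*(-179940852/419039555) = 3508846614/419039555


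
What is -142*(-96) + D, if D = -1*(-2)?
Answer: 13634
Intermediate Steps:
D = 2
-142*(-96) + D = -142*(-96) + 2 = 13632 + 2 = 13634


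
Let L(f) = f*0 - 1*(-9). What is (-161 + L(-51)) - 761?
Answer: -913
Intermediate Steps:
L(f) = 9 (L(f) = 0 + 9 = 9)
(-161 + L(-51)) - 761 = (-161 + 9) - 761 = -152 - 761 = -913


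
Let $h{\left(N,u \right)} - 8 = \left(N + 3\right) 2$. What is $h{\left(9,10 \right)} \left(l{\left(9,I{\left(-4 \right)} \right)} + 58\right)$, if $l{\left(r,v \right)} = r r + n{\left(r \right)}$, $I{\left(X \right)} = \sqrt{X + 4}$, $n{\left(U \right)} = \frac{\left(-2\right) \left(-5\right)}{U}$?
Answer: $\frac{40352}{9} \approx 4483.6$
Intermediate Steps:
$n{\left(U \right)} = \frac{10}{U}$
$I{\left(X \right)} = \sqrt{4 + X}$
$h{\left(N,u \right)} = 14 + 2 N$ ($h{\left(N,u \right)} = 8 + \left(N + 3\right) 2 = 8 + \left(3 + N\right) 2 = 8 + \left(6 + 2 N\right) = 14 + 2 N$)
$l{\left(r,v \right)} = r^{2} + \frac{10}{r}$ ($l{\left(r,v \right)} = r r + \frac{10}{r} = r^{2} + \frac{10}{r}$)
$h{\left(9,10 \right)} \left(l{\left(9,I{\left(-4 \right)} \right)} + 58\right) = \left(14 + 2 \cdot 9\right) \left(\frac{10 + 9^{3}}{9} + 58\right) = \left(14 + 18\right) \left(\frac{10 + 729}{9} + 58\right) = 32 \left(\frac{1}{9} \cdot 739 + 58\right) = 32 \left(\frac{739}{9} + 58\right) = 32 \cdot \frac{1261}{9} = \frac{40352}{9}$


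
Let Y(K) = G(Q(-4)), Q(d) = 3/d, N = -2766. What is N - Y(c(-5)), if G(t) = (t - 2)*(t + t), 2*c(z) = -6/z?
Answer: -22161/8 ≈ -2770.1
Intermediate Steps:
c(z) = -3/z (c(z) = (-6/z)/2 = -3/z)
G(t) = 2*t*(-2 + t) (G(t) = (-2 + t)*(2*t) = 2*t*(-2 + t))
Y(K) = 33/8 (Y(K) = 2*(3/(-4))*(-2 + 3/(-4)) = 2*(3*(-¼))*(-2 + 3*(-¼)) = 2*(-¾)*(-2 - ¾) = 2*(-¾)*(-11/4) = 33/8)
N - Y(c(-5)) = -2766 - 1*33/8 = -2766 - 33/8 = -22161/8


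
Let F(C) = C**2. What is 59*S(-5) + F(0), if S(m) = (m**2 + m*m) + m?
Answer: 2655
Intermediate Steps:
S(m) = m + 2*m**2 (S(m) = (m**2 + m**2) + m = 2*m**2 + m = m + 2*m**2)
59*S(-5) + F(0) = 59*(-5*(1 + 2*(-5))) + 0**2 = 59*(-5*(1 - 10)) + 0 = 59*(-5*(-9)) + 0 = 59*45 + 0 = 2655 + 0 = 2655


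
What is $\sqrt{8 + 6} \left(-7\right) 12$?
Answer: $- 84 \sqrt{14} \approx -314.3$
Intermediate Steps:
$\sqrt{8 + 6} \left(-7\right) 12 = \sqrt{14} \left(-7\right) 12 = - 7 \sqrt{14} \cdot 12 = - 84 \sqrt{14}$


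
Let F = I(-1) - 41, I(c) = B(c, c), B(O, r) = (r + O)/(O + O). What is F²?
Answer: 1600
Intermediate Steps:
B(O, r) = (O + r)/(2*O) (B(O, r) = (O + r)/((2*O)) = (O + r)*(1/(2*O)) = (O + r)/(2*O))
I(c) = 1 (I(c) = (c + c)/(2*c) = (2*c)/(2*c) = 1)
F = -40 (F = 1 - 41 = -40)
F² = (-40)² = 1600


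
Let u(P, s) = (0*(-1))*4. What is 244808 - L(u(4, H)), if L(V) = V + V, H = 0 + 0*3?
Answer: 244808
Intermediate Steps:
H = 0 (H = 0 + 0 = 0)
u(P, s) = 0 (u(P, s) = 0*4 = 0)
L(V) = 2*V
244808 - L(u(4, H)) = 244808 - 2*0 = 244808 - 1*0 = 244808 + 0 = 244808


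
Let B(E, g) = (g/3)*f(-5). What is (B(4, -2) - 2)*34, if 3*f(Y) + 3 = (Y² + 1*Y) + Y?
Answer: -476/3 ≈ -158.67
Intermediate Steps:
f(Y) = -1 + Y²/3 + 2*Y/3 (f(Y) = -1 + ((Y² + 1*Y) + Y)/3 = -1 + ((Y² + Y) + Y)/3 = -1 + ((Y + Y²) + Y)/3 = -1 + (Y² + 2*Y)/3 = -1 + (Y²/3 + 2*Y/3) = -1 + Y²/3 + 2*Y/3)
B(E, g) = 4*g/3 (B(E, g) = (g/3)*(-1 + (⅓)*(-5)² + (⅔)*(-5)) = (g*(⅓))*(-1 + (⅓)*25 - 10/3) = (g/3)*(-1 + 25/3 - 10/3) = (g/3)*4 = 4*g/3)
(B(4, -2) - 2)*34 = ((4/3)*(-2) - 2)*34 = (-8/3 - 2)*34 = -14/3*34 = -476/3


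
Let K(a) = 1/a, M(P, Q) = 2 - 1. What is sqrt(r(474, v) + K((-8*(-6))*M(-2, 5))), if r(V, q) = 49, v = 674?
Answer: sqrt(7059)/12 ≈ 7.0015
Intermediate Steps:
M(P, Q) = 1
sqrt(r(474, v) + K((-8*(-6))*M(-2, 5))) = sqrt(49 + 1/(-8*(-6)*1)) = sqrt(49 + 1/(48*1)) = sqrt(49 + 1/48) = sqrt(2353/48) = sqrt(7059)/12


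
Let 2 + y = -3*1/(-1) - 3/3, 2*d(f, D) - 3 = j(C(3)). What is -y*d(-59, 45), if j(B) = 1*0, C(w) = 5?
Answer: 0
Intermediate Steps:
j(B) = 0
d(f, D) = 3/2 (d(f, D) = 3/2 + (½)*0 = 3/2 + 0 = 3/2)
y = 0 (y = -2 + (-3*1/(-1) - 3/3) = -2 + (-3*(-1) - 3*⅓) = -2 + (3 - 1) = -2 + 2 = 0)
-y*d(-59, 45) = -0*3/2 = -1*0 = 0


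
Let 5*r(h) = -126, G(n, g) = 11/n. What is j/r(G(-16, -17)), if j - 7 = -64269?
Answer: 160655/63 ≈ 2550.1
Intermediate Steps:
r(h) = -126/5 (r(h) = (⅕)*(-126) = -126/5)
j = -64262 (j = 7 - 64269 = -64262)
j/r(G(-16, -17)) = -64262/(-126/5) = -64262*(-5/126) = 160655/63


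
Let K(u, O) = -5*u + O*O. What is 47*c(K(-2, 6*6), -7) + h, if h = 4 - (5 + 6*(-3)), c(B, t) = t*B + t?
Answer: -429986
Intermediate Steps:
K(u, O) = O**2 - 5*u (K(u, O) = -5*u + O**2 = O**2 - 5*u)
c(B, t) = t + B*t (c(B, t) = B*t + t = t + B*t)
h = 17 (h = 4 - (5 - 18) = 4 - 1*(-13) = 4 + 13 = 17)
47*c(K(-2, 6*6), -7) + h = 47*(-7*(1 + ((6*6)**2 - 5*(-2)))) + 17 = 47*(-7*(1 + (36**2 + 10))) + 17 = 47*(-7*(1 + (1296 + 10))) + 17 = 47*(-7*(1 + 1306)) + 17 = 47*(-7*1307) + 17 = 47*(-9149) + 17 = -430003 + 17 = -429986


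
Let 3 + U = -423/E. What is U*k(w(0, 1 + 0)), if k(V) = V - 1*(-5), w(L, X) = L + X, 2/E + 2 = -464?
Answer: 591336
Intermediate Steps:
E = -1/233 (E = 2/(-2 - 464) = 2/(-466) = 2*(-1/466) = -1/233 ≈ -0.0042918)
k(V) = 5 + V (k(V) = V + 5 = 5 + V)
U = 98556 (U = -3 - 423/(-1/233) = -3 - 423*(-233) = -3 + 98559 = 98556)
U*k(w(0, 1 + 0)) = 98556*(5 + (0 + (1 + 0))) = 98556*(5 + (0 + 1)) = 98556*(5 + 1) = 98556*6 = 591336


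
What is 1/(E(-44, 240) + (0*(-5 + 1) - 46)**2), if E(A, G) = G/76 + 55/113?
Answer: 2147/4550877 ≈ 0.00047178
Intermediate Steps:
E(A, G) = 55/113 + G/76 (E(A, G) = G*(1/76) + 55*(1/113) = G/76 + 55/113 = 55/113 + G/76)
1/(E(-44, 240) + (0*(-5 + 1) - 46)**2) = 1/((55/113 + (1/76)*240) + (0*(-5 + 1) - 46)**2) = 1/((55/113 + 60/19) + (0*(-4) - 46)**2) = 1/(7825/2147 + (0 - 46)**2) = 1/(7825/2147 + (-46)**2) = 1/(7825/2147 + 2116) = 1/(4550877/2147) = 2147/4550877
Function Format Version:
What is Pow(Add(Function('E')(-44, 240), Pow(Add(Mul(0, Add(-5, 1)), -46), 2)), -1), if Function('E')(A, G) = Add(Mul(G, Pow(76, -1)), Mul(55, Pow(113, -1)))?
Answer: Rational(2147, 4550877) ≈ 0.00047178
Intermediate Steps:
Function('E')(A, G) = Add(Rational(55, 113), Mul(Rational(1, 76), G)) (Function('E')(A, G) = Add(Mul(G, Rational(1, 76)), Mul(55, Rational(1, 113))) = Add(Mul(Rational(1, 76), G), Rational(55, 113)) = Add(Rational(55, 113), Mul(Rational(1, 76), G)))
Pow(Add(Function('E')(-44, 240), Pow(Add(Mul(0, Add(-5, 1)), -46), 2)), -1) = Pow(Add(Add(Rational(55, 113), Mul(Rational(1, 76), 240)), Pow(Add(Mul(0, Add(-5, 1)), -46), 2)), -1) = Pow(Add(Add(Rational(55, 113), Rational(60, 19)), Pow(Add(Mul(0, -4), -46), 2)), -1) = Pow(Add(Rational(7825, 2147), Pow(Add(0, -46), 2)), -1) = Pow(Add(Rational(7825, 2147), Pow(-46, 2)), -1) = Pow(Add(Rational(7825, 2147), 2116), -1) = Pow(Rational(4550877, 2147), -1) = Rational(2147, 4550877)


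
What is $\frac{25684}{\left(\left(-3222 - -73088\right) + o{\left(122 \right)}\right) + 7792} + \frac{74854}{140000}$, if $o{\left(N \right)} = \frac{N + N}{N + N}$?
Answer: $\frac{4704423393}{5436130000} \approx 0.8654$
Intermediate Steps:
$o{\left(N \right)} = 1$ ($o{\left(N \right)} = \frac{2 N}{2 N} = 2 N \frac{1}{2 N} = 1$)
$\frac{25684}{\left(\left(-3222 - -73088\right) + o{\left(122 \right)}\right) + 7792} + \frac{74854}{140000} = \frac{25684}{\left(\left(-3222 - -73088\right) + 1\right) + 7792} + \frac{74854}{140000} = \frac{25684}{\left(\left(-3222 + 73088\right) + 1\right) + 7792} + 74854 \cdot \frac{1}{140000} = \frac{25684}{\left(69866 + 1\right) + 7792} + \frac{37427}{70000} = \frac{25684}{69867 + 7792} + \frac{37427}{70000} = \frac{25684}{77659} + \frac{37427}{70000} = \frac{4704423393}{5436130000}$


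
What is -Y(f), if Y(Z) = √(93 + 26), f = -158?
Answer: -√119 ≈ -10.909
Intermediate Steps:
Y(Z) = √119
-Y(f) = -√119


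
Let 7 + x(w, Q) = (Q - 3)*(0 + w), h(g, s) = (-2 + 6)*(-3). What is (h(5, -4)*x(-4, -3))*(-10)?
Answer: 2040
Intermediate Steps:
h(g, s) = -12 (h(g, s) = 4*(-3) = -12)
x(w, Q) = -7 + w*(-3 + Q) (x(w, Q) = -7 + (Q - 3)*(0 + w) = -7 + (-3 + Q)*w = -7 + w*(-3 + Q))
(h(5, -4)*x(-4, -3))*(-10) = -12*(-7 - 3*(-4) - 3*(-4))*(-10) = -12*(-7 + 12 + 12)*(-10) = -12*17*(-10) = -204*(-10) = 2040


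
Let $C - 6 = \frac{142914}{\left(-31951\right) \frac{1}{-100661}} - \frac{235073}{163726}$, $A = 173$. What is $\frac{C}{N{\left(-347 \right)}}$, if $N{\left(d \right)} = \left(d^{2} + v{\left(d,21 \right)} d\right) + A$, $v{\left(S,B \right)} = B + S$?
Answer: $\frac{2355364198368937}{1222554567693904} \approx 1.9266$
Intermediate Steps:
$N{\left(d \right)} = 173 + d^{2} + d \left(21 + d\right)$ ($N{\left(d \right)} = \left(d^{2} + \left(21 + d\right) d\right) + 173 = \left(d^{2} + d \left(21 + d\right)\right) + 173 = 173 + d^{2} + d \left(21 + d\right)$)
$C = \frac{2355364198368937}{5231209426}$ ($C = 6 + \left(\frac{142914}{\left(-31951\right) \frac{1}{-100661}} - \frac{235073}{163726}\right) = 6 + \left(\frac{142914}{\left(-31951\right) \left(- \frac{1}{100661}\right)} - \frac{235073}{163726}\right) = 6 - \left(\frac{235073}{163726} - \frac{142914}{\frac{31951}{100661}}\right) = 6 + \left(142914 \cdot \frac{100661}{31951} - \frac{235073}{163726}\right) = 6 + \left(\frac{14385866154}{31951} - \frac{235073}{163726}\right) = 6 + \frac{2355332811112381}{5231209426} = \frac{2355364198368937}{5231209426} \approx 4.5025 \cdot 10^{5}$)
$\frac{C}{N{\left(-347 \right)}} = \frac{2355364198368937}{5231209426 \left(173 + \left(-347\right)^{2} - 347 \left(21 - 347\right)\right)} = \frac{2355364198368937}{5231209426 \left(173 + 120409 - -113122\right)} = \frac{2355364198368937}{5231209426 \left(173 + 120409 + 113122\right)} = \frac{2355364198368937}{5231209426 \cdot 233704} = \frac{2355364198368937}{5231209426} \cdot \frac{1}{233704} = \frac{2355364198368937}{1222554567693904}$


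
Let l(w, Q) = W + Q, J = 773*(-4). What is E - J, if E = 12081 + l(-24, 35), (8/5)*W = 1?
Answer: 121669/8 ≈ 15209.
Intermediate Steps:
W = 5/8 (W = (5/8)*1 = 5/8 ≈ 0.62500)
J = -3092
l(w, Q) = 5/8 + Q
E = 96933/8 (E = 12081 + (5/8 + 35) = 12081 + 285/8 = 96933/8 ≈ 12117.)
E - J = 96933/8 - 1*(-3092) = 96933/8 + 3092 = 121669/8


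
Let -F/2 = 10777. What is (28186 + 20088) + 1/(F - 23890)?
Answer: 2193763655/45444 ≈ 48274.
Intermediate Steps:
F = -21554 (F = -2*10777 = -21554)
(28186 + 20088) + 1/(F - 23890) = (28186 + 20088) + 1/(-21554 - 23890) = 48274 + 1/(-45444) = 48274 - 1/45444 = 2193763655/45444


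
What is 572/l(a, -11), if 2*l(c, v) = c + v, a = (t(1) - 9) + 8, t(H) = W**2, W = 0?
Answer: -286/3 ≈ -95.333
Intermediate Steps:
t(H) = 0 (t(H) = 0**2 = 0)
a = -1 (a = (0 - 9) + 8 = -9 + 8 = -1)
l(c, v) = c/2 + v/2 (l(c, v) = (c + v)/2 = c/2 + v/2)
572/l(a, -11) = 572/((1/2)*(-1) + (1/2)*(-11)) = 572/(-1/2 - 11/2) = 572/(-6) = 572*(-1/6) = -286/3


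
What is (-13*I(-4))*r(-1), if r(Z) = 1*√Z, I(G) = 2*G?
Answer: 104*I ≈ 104.0*I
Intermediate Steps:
r(Z) = √Z
(-13*I(-4))*r(-1) = (-26*(-4))*√(-1) = (-13*(-8))*I = 104*I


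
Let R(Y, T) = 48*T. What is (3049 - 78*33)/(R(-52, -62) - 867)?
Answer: -475/3843 ≈ -0.12360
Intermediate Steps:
(3049 - 78*33)/(R(-52, -62) - 867) = (3049 - 78*33)/(48*(-62) - 867) = (3049 - 2574)/(-2976 - 867) = 475/(-3843) = 475*(-1/3843) = -475/3843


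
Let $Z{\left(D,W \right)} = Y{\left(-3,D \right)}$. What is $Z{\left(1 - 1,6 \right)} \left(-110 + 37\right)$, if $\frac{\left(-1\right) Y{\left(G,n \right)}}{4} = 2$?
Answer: $584$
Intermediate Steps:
$Y{\left(G,n \right)} = -8$ ($Y{\left(G,n \right)} = \left(-4\right) 2 = -8$)
$Z{\left(D,W \right)} = -8$
$Z{\left(1 - 1,6 \right)} \left(-110 + 37\right) = - 8 \left(-110 + 37\right) = \left(-8\right) \left(-73\right) = 584$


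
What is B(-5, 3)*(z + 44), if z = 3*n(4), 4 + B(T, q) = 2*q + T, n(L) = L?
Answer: -168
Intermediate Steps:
B(T, q) = -4 + T + 2*q (B(T, q) = -4 + (2*q + T) = -4 + (T + 2*q) = -4 + T + 2*q)
z = 12 (z = 3*4 = 12)
B(-5, 3)*(z + 44) = (-4 - 5 + 2*3)*(12 + 44) = (-4 - 5 + 6)*56 = -3*56 = -168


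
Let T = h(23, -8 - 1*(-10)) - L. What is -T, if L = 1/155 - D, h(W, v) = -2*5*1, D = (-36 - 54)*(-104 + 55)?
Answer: -681999/155 ≈ -4400.0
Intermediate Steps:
D = 4410 (D = -90*(-49) = 4410)
h(W, v) = -10 (h(W, v) = -10*1 = -10)
L = -683549/155 (L = 1/155 - 1*4410 = 1/155 - 4410 = -683549/155 ≈ -4410.0)
T = 681999/155 (T = -10 - 1*(-683549/155) = -10 + 683549/155 = 681999/155 ≈ 4400.0)
-T = -1*681999/155 = -681999/155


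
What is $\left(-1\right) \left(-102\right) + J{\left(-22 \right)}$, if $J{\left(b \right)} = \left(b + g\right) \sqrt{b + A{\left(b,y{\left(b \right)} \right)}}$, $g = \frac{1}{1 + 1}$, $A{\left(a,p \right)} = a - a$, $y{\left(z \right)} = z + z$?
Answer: $102 - \frac{43 i \sqrt{22}}{2} \approx 102.0 - 100.84 i$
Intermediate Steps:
$y{\left(z \right)} = 2 z$
$A{\left(a,p \right)} = 0$
$g = \frac{1}{2} \approx 0.5$
$J{\left(b \right)} = \sqrt{b} \left(\frac{1}{2} + b\right)$ ($J{\left(b \right)} = \left(b + \frac{1}{2}\right) \sqrt{b + 0} = \left(\frac{1}{2} + b\right) \sqrt{b} = \sqrt{b} \left(\frac{1}{2} + b\right)$)
$\left(-1\right) \left(-102\right) + J{\left(-22 \right)} = \left(-1\right) \left(-102\right) + \sqrt{-22} \left(\frac{1}{2} - 22\right) = 102 + i \sqrt{22} \left(- \frac{43}{2}\right) = 102 - \frac{43 i \sqrt{22}}{2}$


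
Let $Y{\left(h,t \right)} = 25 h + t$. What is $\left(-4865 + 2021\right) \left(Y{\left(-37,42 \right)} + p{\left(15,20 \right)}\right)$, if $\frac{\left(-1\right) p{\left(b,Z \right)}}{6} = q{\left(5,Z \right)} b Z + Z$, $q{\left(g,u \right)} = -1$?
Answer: $-2266668$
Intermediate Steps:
$Y{\left(h,t \right)} = t + 25 h$
$p{\left(b,Z \right)} = - 6 Z + 6 Z b$ ($p{\left(b,Z \right)} = - 6 \left(- b Z + Z\right) = - 6 \left(- Z b + Z\right) = - 6 \left(Z - Z b\right) = - 6 Z + 6 Z b$)
$\left(-4865 + 2021\right) \left(Y{\left(-37,42 \right)} + p{\left(15,20 \right)}\right) = \left(-4865 + 2021\right) \left(\left(42 + 25 \left(-37\right)\right) + 6 \cdot 20 \left(-1 + 15\right)\right) = - 2844 \left(\left(42 - 925\right) + 6 \cdot 20 \cdot 14\right) = - 2844 \left(-883 + 1680\right) = \left(-2844\right) 797 = -2266668$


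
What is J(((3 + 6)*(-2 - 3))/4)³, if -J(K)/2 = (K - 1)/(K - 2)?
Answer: -941192/148877 ≈ -6.3219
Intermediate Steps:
J(K) = -2*(-1 + K)/(-2 + K) (J(K) = -2*(K - 1)/(K - 2) = -2*(-1 + K)/(-2 + K))
J(((3 + 6)*(-2 - 3))/4)³ = (2*(1 - (3 + 6)*(-2 - 3)/4)/(-2 + ((3 + 6)*(-2 - 3))/4))³ = (2*(1 - 9*(-5)/4)/(-2 + (9*(-5))*(¼)))³ = (2*(1 - (-45)/4)/(-2 - 45*¼))³ = (2*(1 - 1*(-45/4))/(-2 - 45/4))³ = (2*(1 + 45/4)/(-53/4))³ = (2*(-4/53)*(49/4))³ = (-98/53)³ = -941192/148877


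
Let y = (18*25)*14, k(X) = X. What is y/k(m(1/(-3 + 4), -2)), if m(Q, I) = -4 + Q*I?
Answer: -1050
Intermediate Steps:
m(Q, I) = -4 + I*Q
y = 6300 (y = 450*14 = 6300)
y/k(m(1/(-3 + 4), -2)) = 6300/(-4 - 2/(-3 + 4)) = 6300/(-4 - 2/1) = 6300/(-4 - 2*1) = 6300/(-4 - 2) = 6300/(-6) = 6300*(-1/6) = -1050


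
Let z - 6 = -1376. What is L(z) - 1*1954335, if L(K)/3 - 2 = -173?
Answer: -1954848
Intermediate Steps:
z = -1370 (z = 6 - 1376 = -1370)
L(K) = -513 (L(K) = 6 + 3*(-173) = 6 - 519 = -513)
L(z) - 1*1954335 = -513 - 1*1954335 = -513 - 1954335 = -1954848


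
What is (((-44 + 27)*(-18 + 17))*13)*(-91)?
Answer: -20111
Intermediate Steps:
(((-44 + 27)*(-18 + 17))*13)*(-91) = (-17*(-1)*13)*(-91) = (17*13)*(-91) = 221*(-91) = -20111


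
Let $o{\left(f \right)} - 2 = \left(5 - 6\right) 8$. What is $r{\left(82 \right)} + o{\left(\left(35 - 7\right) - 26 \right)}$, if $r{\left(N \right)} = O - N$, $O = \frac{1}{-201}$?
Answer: $- \frac{17689}{201} \approx -88.005$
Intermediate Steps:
$O = - \frac{1}{201} \approx -0.0049751$
$o{\left(f \right)} = -6$ ($o{\left(f \right)} = 2 + \left(5 - 6\right) 8 = 2 - 8 = -6$)
$r{\left(N \right)} = - \frac{1}{201} - N$
$r{\left(82 \right)} + o{\left(\left(35 - 7\right) - 26 \right)} = \left(- \frac{1}{201} - 82\right) - 6 = - \frac{16483}{201} - 6 = - \frac{17689}{201}$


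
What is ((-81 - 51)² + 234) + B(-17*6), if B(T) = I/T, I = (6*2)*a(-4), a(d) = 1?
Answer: 300184/17 ≈ 17658.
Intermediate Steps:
I = 12 (I = (6*2)*1 = 12*1 = 12)
B(T) = 12/T
((-81 - 51)² + 234) + B(-17*6) = ((-81 - 51)² + 234) + 12/((-17*6)) = ((-132)² + 234) + 12/(-102) = (17424 + 234) + 12*(-1/102) = 17658 - 2/17 = 300184/17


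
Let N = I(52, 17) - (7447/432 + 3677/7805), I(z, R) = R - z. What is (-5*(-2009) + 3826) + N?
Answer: 46591959061/3371760 ≈ 13818.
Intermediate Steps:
N = -177723899/3371760 (N = (17 - 1*52) - (7447/432 + 3677/7805) = (17 - 52) - (7447*(1/432) + 3677*(1/7805)) = -35 - (7447/432 + 3677/7805) = -35 - 1*59712299/3371760 = -35 - 59712299/3371760 = -177723899/3371760 ≈ -52.710)
(-5*(-2009) + 3826) + N = (-5*(-2009) + 3826) - 177723899/3371760 = (10045 + 3826) - 177723899/3371760 = 13871 - 177723899/3371760 = 46591959061/3371760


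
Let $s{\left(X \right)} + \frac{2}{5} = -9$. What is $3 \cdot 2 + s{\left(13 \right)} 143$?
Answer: $- \frac{6691}{5} \approx -1338.2$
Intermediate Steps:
$s{\left(X \right)} = - \frac{47}{5}$ ($s{\left(X \right)} = - \frac{2}{5} - 9 = - \frac{47}{5}$)
$3 \cdot 2 + s{\left(13 \right)} 143 = 3 \cdot 2 - \frac{6721}{5} = 6 - \frac{6721}{5} = - \frac{6691}{5}$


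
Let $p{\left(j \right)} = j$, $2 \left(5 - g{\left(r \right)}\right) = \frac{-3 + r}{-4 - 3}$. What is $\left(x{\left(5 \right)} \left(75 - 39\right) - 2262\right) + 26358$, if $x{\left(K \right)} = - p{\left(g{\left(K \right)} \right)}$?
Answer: $\frac{167376}{7} \approx 23911.0$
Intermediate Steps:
$g{\left(r \right)} = \frac{67}{14} + \frac{r}{14}$ ($g{\left(r \right)} = 5 - \frac{\left(-3 + r\right) \frac{1}{-4 - 3}}{2} = 5 - \frac{\left(-3 + r\right) \frac{1}{-7}}{2} = 5 - \frac{\left(-3 + r\right) \left(- \frac{1}{7}\right)}{2} = 5 - \frac{\frac{3}{7} - \frac{r}{7}}{2} = 5 + \left(- \frac{3}{14} + \frac{r}{14}\right) = \frac{67}{14} + \frac{r}{14}$)
$x{\left(K \right)} = - \frac{67}{14} - \frac{K}{14}$ ($x{\left(K \right)} = - (\frac{67}{14} + \frac{K}{14}) = - \frac{67}{14} - \frac{K}{14}$)
$\left(x{\left(5 \right)} \left(75 - 39\right) - 2262\right) + 26358 = \left(\left(- \frac{67}{14} - \frac{5}{14}\right) \left(75 - 39\right) - 2262\right) + 26358 = \left(\left(- \frac{67}{14} - \frac{5}{14}\right) 36 + \left(-12055 + 9793\right)\right) + 26358 = \left(\left(- \frac{36}{7}\right) 36 - 2262\right) + 26358 = \left(- \frac{1296}{7} - 2262\right) + 26358 = - \frac{17130}{7} + 26358 = \frac{167376}{7}$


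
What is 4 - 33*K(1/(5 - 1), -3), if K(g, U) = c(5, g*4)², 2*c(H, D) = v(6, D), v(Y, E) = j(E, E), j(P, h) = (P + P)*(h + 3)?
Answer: -524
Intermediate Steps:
j(P, h) = 2*P*(3 + h) (j(P, h) = (2*P)*(3 + h) = 2*P*(3 + h))
v(Y, E) = 2*E*(3 + E)
c(H, D) = D*(3 + D) (c(H, D) = (2*D*(3 + D))/2 = D*(3 + D))
K(g, U) = 16*g²*(3 + 4*g)² (K(g, U) = ((g*4)*(3 + g*4))² = ((4*g)*(3 + 4*g))² = (4*g*(3 + 4*g))² = 16*g²*(3 + 4*g)²)
4 - 33*K(1/(5 - 1), -3) = 4 - 528*(1/(5 - 1))²*(3 + 4/(5 - 1))² = 4 - 528*(1/4)²*(3 + 4/4)² = 4 - 528*(¼)²*(3 + 4*(¼))² = 4 - 528*(3 + 1)²/16 = 4 - 528*4²/16 = 4 - 528*16/16 = 4 - 33*16 = 4 - 528 = -524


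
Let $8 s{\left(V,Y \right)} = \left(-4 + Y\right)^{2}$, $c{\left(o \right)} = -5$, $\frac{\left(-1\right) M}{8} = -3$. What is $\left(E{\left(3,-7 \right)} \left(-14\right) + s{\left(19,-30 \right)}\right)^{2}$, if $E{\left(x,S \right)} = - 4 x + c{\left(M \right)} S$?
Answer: $\frac{126025}{4} \approx 31506.0$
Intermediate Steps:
$M = 24$ ($M = \left(-8\right) \left(-3\right) = 24$)
$E{\left(x,S \right)} = - 5 S - 4 x$ ($E{\left(x,S \right)} = - 4 x - 5 S = - 5 S - 4 x$)
$s{\left(V,Y \right)} = \frac{\left(-4 + Y\right)^{2}}{8}$
$\left(E{\left(3,-7 \right)} \left(-14\right) + s{\left(19,-30 \right)}\right)^{2} = \left(\left(\left(-5\right) \left(-7\right) - 12\right) \left(-14\right) + \frac{\left(-4 - 30\right)^{2}}{8}\right)^{2} = \left(\left(35 - 12\right) \left(-14\right) + \frac{\left(-34\right)^{2}}{8}\right)^{2} = \left(23 \left(-14\right) + \frac{1}{8} \cdot 1156\right)^{2} = \left(-322 + \frac{289}{2}\right)^{2} = \left(- \frac{355}{2}\right)^{2} = \frac{126025}{4}$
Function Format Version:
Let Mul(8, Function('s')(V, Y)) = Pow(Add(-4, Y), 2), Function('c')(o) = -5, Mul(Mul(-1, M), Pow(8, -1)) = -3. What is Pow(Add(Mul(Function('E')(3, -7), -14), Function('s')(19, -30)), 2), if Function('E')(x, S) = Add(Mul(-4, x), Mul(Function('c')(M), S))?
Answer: Rational(126025, 4) ≈ 31506.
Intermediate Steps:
M = 24 (M = Mul(-8, -3) = 24)
Function('E')(x, S) = Add(Mul(-5, S), Mul(-4, x)) (Function('E')(x, S) = Add(Mul(-4, x), Mul(-5, S)) = Add(Mul(-5, S), Mul(-4, x)))
Function('s')(V, Y) = Mul(Rational(1, 8), Pow(Add(-4, Y), 2))
Pow(Add(Mul(Function('E')(3, -7), -14), Function('s')(19, -30)), 2) = Pow(Add(Mul(Add(Mul(-5, -7), Mul(-4, 3)), -14), Mul(Rational(1, 8), Pow(Add(-4, -30), 2))), 2) = Pow(Add(Mul(Add(35, -12), -14), Mul(Rational(1, 8), Pow(-34, 2))), 2) = Pow(Add(Mul(23, -14), Mul(Rational(1, 8), 1156)), 2) = Pow(Add(-322, Rational(289, 2)), 2) = Pow(Rational(-355, 2), 2) = Rational(126025, 4)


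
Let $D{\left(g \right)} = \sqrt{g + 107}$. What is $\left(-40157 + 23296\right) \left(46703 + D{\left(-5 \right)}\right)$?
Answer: $-787459283 - 16861 \sqrt{102} \approx -7.8763 \cdot 10^{8}$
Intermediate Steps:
$D{\left(g \right)} = \sqrt{107 + g}$
$\left(-40157 + 23296\right) \left(46703 + D{\left(-5 \right)}\right) = \left(-40157 + 23296\right) \left(46703 + \sqrt{107 - 5}\right) = - 16861 \left(46703 + \sqrt{102}\right) = -787459283 - 16861 \sqrt{102}$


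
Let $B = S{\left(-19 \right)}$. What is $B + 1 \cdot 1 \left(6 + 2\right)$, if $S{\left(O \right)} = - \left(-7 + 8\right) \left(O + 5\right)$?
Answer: $22$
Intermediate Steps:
$S{\left(O \right)} = -5 - O$ ($S{\left(O \right)} = - 1 \left(5 + O\right) = - (5 + O) = -5 - O$)
$B = 14$ ($B = -5 - -19 = -5 + 19 = 14$)
$B + 1 \cdot 1 \left(6 + 2\right) = 14 + 1 \cdot 1 \left(6 + 2\right) = 14 + 1 \cdot 8 = 14 + 8 = 22$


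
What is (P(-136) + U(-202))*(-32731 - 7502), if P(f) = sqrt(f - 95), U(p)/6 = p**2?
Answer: -9850003992 - 40233*I*sqrt(231) ≈ -9.85e+9 - 6.1149e+5*I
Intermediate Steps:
U(p) = 6*p**2
P(f) = sqrt(-95 + f)
(P(-136) + U(-202))*(-32731 - 7502) = (sqrt(-95 - 136) + 6*(-202)**2)*(-32731 - 7502) = (sqrt(-231) + 6*40804)*(-40233) = (I*sqrt(231) + 244824)*(-40233) = (244824 + I*sqrt(231))*(-40233) = -9850003992 - 40233*I*sqrt(231)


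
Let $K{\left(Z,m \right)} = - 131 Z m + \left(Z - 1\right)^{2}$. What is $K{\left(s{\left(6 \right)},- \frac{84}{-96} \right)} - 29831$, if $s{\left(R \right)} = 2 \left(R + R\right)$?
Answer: $-32053$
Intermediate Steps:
$s{\left(R \right)} = 4 R$ ($s{\left(R \right)} = 2 \cdot 2 R = 4 R$)
$K{\left(Z,m \right)} = \left(-1 + Z\right)^{2} - 131 Z m$ ($K{\left(Z,m \right)} = - 131 Z m + \left(-1 + Z\right)^{2} = \left(-1 + Z\right)^{2} - 131 Z m$)
$K{\left(s{\left(6 \right)},- \frac{84}{-96} \right)} - 29831 = \left(\left(-1 + 4 \cdot 6\right)^{2} - 131 \cdot 4 \cdot 6 \left(- \frac{84}{-96}\right)\right) - 29831 = \left(\left(-1 + 24\right)^{2} - 3144 \left(\left(-84\right) \left(- \frac{1}{96}\right)\right)\right) - 29831 = \left(23^{2} - 3144 \cdot \frac{7}{8}\right) - 29831 = \left(529 - 2751\right) - 29831 = -2222 - 29831 = -32053$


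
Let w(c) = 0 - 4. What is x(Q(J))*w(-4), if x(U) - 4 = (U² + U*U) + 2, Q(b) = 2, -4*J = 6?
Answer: -56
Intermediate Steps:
J = -3/2 (J = -¼*6 = -3/2 ≈ -1.5000)
w(c) = -4
x(U) = 6 + 2*U² (x(U) = 4 + ((U² + U*U) + 2) = 4 + ((U² + U²) + 2) = 4 + (2*U² + 2) = 4 + (2 + 2*U²) = 6 + 2*U²)
x(Q(J))*w(-4) = (6 + 2*2²)*(-4) = (6 + 2*4)*(-4) = (6 + 8)*(-4) = 14*(-4) = -56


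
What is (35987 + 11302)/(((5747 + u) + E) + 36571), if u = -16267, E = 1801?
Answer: 1433/844 ≈ 1.6979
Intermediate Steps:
(35987 + 11302)/(((5747 + u) + E) + 36571) = (35987 + 11302)/(((5747 - 16267) + 1801) + 36571) = 47289/((-10520 + 1801) + 36571) = 47289/(-8719 + 36571) = 47289/27852 = 47289*(1/27852) = 1433/844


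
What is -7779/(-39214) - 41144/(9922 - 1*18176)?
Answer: 838814341/161836178 ≈ 5.1831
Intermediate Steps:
-7779/(-39214) - 41144/(9922 - 1*18176) = -7779*(-1/39214) - 41144/(9922 - 18176) = 7779/39214 - 41144/(-8254) = 7779/39214 - 41144*(-1/8254) = 7779/39214 + 20572/4127 = 838814341/161836178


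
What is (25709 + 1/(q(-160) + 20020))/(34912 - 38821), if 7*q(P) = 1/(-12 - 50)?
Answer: -223377248845/33964046211 ≈ -6.5769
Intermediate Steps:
q(P) = -1/434 (q(P) = 1/(7*(-12 - 50)) = (⅐)/(-62) = (⅐)*(-1/62) = -1/434)
(25709 + 1/(q(-160) + 20020))/(34912 - 38821) = (25709 + 1/(-1/434 + 20020))/(34912 - 38821) = (25709 + 1/(8688679/434))/(-3909) = (25709 + 434/8688679)*(-1/3909) = (223377248845/8688679)*(-1/3909) = -223377248845/33964046211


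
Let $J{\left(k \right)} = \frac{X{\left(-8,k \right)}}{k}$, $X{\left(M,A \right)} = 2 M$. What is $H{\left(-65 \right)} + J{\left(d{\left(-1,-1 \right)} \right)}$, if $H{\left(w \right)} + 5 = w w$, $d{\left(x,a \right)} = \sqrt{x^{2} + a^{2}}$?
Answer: $4220 - 8 \sqrt{2} \approx 4208.7$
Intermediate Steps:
$d{\left(x,a \right)} = \sqrt{a^{2} + x^{2}}$
$H{\left(w \right)} = -5 + w^{2}$ ($H{\left(w \right)} = -5 + w w = -5 + w^{2}$)
$J{\left(k \right)} = - \frac{16}{k}$ ($J{\left(k \right)} = \frac{2 \left(-8\right)}{k} = - \frac{16}{k}$)
$H{\left(-65 \right)} + J{\left(d{\left(-1,-1 \right)} \right)} = \left(-5 + \left(-65\right)^{2}\right) - \frac{16}{\sqrt{\left(-1\right)^{2} + \left(-1\right)^{2}}} = \left(-5 + 4225\right) - \frac{16}{\sqrt{1 + 1}} = 4220 - \frac{16}{\sqrt{2}} = 4220 - 16 \frac{\sqrt{2}}{2} = 4220 - 8 \sqrt{2}$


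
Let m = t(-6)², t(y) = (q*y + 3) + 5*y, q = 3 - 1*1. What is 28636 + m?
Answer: 30157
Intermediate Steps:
q = 2 (q = 3 - 1 = 2)
t(y) = 3 + 7*y (t(y) = (2*y + 3) + 5*y = (3 + 2*y) + 5*y = 3 + 7*y)
m = 1521 (m = (3 + 7*(-6))² = (3 - 42)² = (-39)² = 1521)
28636 + m = 28636 + 1521 = 30157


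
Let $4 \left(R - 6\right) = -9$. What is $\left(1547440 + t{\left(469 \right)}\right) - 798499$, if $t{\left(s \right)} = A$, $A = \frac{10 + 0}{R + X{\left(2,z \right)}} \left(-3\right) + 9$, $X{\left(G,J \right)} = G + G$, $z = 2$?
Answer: $\frac{23217330}{31} \approx 7.4895 \cdot 10^{5}$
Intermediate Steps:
$R = \frac{15}{4}$ ($R = 6 + \frac{1}{4} \left(-9\right) = 6 - \frac{9}{4} = \frac{15}{4} \approx 3.75$)
$X{\left(G,J \right)} = 2 G$
$A = \frac{159}{31}$ ($A = \frac{10 + 0}{\frac{15}{4} + 2 \cdot 2} \left(-3\right) + 9 = \frac{10}{\frac{15}{4} + 4} \left(-3\right) + 9 = \frac{10}{\frac{31}{4}} \left(-3\right) + 9 = 10 \cdot \frac{4}{31} \left(-3\right) + 9 = \frac{40}{31} \left(-3\right) + 9 = - \frac{120}{31} + 9 = \frac{159}{31} \approx 5.129$)
$t{\left(s \right)} = \frac{159}{31}$
$\left(1547440 + t{\left(469 \right)}\right) - 798499 = \left(1547440 + \frac{159}{31}\right) - 798499 = \frac{47970799}{31} - 798499 = \frac{23217330}{31}$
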